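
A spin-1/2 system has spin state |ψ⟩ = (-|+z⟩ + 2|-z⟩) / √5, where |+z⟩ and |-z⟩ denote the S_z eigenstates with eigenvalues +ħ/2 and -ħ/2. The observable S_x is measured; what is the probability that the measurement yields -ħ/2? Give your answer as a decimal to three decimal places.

0.900

|-x⟩ = (|+z⟩ - |-z⟩)/√2, so ⟨-x|ψ⟩ = (-3) / (√2·√5).
P = |-3|² / 10 = 9/10.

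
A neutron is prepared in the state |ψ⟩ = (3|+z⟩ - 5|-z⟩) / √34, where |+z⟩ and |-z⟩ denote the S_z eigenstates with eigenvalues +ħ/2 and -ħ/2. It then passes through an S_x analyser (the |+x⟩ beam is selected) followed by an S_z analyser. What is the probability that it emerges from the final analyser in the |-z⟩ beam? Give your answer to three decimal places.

0.029

First analyser (S_x): P(|+x⟩) = |⟨+x|ψ⟩|² = 4/68.
After stage 1 the state is |+x⟩; P(|-z⟩) = |⟨-z|+x⟩|² = 1/2.
Joint probability = 4/68 × 1/2 = 0.029.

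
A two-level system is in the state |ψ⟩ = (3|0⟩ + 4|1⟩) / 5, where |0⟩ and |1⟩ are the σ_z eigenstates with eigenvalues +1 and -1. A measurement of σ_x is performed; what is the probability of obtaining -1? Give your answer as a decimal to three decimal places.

0.020

|-x⟩ = (|0⟩ - |1⟩)/√2, so ⟨-x|ψ⟩ = (-1) / (√2·5).
P = |-1|² / 50 = 1/50.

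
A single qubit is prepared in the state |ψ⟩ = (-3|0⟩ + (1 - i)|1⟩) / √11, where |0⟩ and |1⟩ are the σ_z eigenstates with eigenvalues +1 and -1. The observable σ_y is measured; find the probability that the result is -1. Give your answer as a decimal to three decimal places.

|-y⟩ = (|0⟩ - i|1⟩)/√2, so ⟨-y|ψ⟩ = (-2 + i) / (√2·√11).
P = |-2 + i|² / 22 = 5/22.

0.227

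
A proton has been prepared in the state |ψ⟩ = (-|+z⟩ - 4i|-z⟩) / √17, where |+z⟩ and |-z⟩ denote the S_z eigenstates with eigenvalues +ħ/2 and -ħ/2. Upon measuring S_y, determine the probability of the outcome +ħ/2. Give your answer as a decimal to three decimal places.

0.735

|+y⟩ = (|+z⟩ + i|-z⟩)/√2, so ⟨+y|ψ⟩ = (-5) / (√2·√17).
P = |-5|² / 34 = 25/34.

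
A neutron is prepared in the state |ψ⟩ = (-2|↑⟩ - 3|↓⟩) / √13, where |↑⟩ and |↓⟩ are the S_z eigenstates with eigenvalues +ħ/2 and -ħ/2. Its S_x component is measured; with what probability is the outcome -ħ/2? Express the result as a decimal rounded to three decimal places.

0.038

|-x⟩ = (|↑⟩ - |↓⟩)/√2, so ⟨-x|ψ⟩ = (1) / (√2·√13).
P = |1|² / 26 = 1/26.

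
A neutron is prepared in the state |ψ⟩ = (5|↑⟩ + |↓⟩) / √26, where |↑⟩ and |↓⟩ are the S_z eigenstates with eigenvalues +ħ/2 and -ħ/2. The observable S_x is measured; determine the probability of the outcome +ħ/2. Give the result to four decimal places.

0.6923

|+x⟩ = (|↑⟩ + |↓⟩)/√2, so ⟨+x|ψ⟩ = (6) / (√2·√26).
P = |6|² / 52 = 36/52.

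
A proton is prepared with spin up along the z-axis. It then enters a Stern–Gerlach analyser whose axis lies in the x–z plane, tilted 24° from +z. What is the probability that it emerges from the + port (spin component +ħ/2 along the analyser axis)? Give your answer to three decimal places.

0.957

For spin-½, the probability of finding spin-up along an axis at angle θ to the initial spin direction is cos²(θ/2); spin-down is sin²(θ/2).
θ = 24°, so P = cos²(12°) ≈ 0.957.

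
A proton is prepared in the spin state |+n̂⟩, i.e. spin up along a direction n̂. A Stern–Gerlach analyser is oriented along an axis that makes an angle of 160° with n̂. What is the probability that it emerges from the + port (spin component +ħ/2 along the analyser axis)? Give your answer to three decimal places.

For spin-½, the probability of finding spin-up along an axis at angle θ to the initial spin direction is cos²(θ/2); spin-down is sin²(θ/2).
θ = 160°, so P = cos²(80°) ≈ 0.030.

0.030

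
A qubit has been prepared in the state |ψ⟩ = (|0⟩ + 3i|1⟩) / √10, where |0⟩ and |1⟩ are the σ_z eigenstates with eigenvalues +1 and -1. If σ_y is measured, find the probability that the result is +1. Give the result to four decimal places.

0.8000

|+y⟩ = (|0⟩ + i|1⟩)/√2, so ⟨+y|ψ⟩ = (4) / (√2·√10).
P = |4|² / 20 = 16/20.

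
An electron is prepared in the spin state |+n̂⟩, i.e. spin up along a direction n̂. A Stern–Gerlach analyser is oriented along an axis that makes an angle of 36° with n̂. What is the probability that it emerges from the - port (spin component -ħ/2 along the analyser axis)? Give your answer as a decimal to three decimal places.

For spin-½, the probability of finding spin-up along an axis at angle θ to the initial spin direction is cos²(θ/2); spin-down is sin²(θ/2).
θ = 36°, so P = sin²(18°) ≈ 0.095.

0.095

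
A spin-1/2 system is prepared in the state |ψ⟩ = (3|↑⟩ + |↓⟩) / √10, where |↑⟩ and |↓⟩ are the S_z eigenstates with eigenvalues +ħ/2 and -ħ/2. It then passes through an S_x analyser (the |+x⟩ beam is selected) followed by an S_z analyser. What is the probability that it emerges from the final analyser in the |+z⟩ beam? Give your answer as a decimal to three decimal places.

0.400

First analyser (S_x): P(|+x⟩) = |⟨+x|ψ⟩|² = 16/20.
After stage 1 the state is |+x⟩; P(|+z⟩) = |⟨+z|+x⟩|² = 1/2.
Joint probability = 16/20 × 1/2 = 0.400.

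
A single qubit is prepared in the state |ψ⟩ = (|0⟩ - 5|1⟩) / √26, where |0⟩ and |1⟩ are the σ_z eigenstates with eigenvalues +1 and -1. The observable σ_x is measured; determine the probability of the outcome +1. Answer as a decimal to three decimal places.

|+x⟩ = (|0⟩ + |1⟩)/√2, so ⟨+x|ψ⟩ = (-4) / (√2·√26).
P = |-4|² / 52 = 16/52.

0.308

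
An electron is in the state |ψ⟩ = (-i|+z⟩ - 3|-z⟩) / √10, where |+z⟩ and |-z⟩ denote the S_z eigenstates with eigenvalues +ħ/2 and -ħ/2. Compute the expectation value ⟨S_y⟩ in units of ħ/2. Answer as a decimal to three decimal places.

-0.600

⟨σ_y⟩ = 2 Im(a* b)/(|a|²+|b|²) with a = -i, b = -3.
a* b = -3i, so ⟨σ_y⟩ = -6/10.
⟨S_y⟩ = (ħ/2)·⟨σ_y⟩.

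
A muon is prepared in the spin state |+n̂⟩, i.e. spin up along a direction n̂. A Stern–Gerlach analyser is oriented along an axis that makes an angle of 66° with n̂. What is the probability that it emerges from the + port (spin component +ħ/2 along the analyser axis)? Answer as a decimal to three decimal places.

For spin-½, the probability of finding spin-up along an axis at angle θ to the initial spin direction is cos²(θ/2); spin-down is sin²(θ/2).
θ = 66°, so P = cos²(33°) ≈ 0.703.

0.703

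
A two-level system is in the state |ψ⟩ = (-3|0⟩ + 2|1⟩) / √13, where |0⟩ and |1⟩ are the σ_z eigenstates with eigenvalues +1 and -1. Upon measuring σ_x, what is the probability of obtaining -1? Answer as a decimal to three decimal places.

0.962

|-x⟩ = (|0⟩ - |1⟩)/√2, so ⟨-x|ψ⟩ = (-5) / (√2·√13).
P = |-5|² / 26 = 25/26.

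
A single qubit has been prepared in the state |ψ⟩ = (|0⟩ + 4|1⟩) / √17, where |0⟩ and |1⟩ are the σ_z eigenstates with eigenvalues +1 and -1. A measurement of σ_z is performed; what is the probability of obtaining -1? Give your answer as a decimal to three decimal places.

The -1 outcome corresponds to |1⟩. Its amplitude in |ψ⟩ is 4/√17.
P = |4|² / 17 = 16/17.

0.941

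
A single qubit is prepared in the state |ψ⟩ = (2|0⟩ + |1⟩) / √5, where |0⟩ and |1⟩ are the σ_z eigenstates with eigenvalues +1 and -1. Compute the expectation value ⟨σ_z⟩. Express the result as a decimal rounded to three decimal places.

0.600

⟨σ_z⟩ = |a|² - |b|² divided by |a|²+|b|², with a, b the |0⟩, |1⟩ amplitudes.
= (4 - 1)/5 = 3/5.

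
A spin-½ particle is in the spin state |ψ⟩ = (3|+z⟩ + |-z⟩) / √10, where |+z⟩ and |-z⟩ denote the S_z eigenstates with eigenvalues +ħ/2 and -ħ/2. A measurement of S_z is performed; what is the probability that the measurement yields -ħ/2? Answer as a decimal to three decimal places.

The -ħ/2 outcome corresponds to |-z⟩. Its amplitude in |ψ⟩ is 1/√10.
P = |1|² / 10 = 1/10.

0.100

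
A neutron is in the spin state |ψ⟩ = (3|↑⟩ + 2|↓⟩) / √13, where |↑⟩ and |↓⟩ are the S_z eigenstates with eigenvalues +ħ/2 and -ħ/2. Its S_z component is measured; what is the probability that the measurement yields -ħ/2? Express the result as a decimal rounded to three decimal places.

The -ħ/2 outcome corresponds to |↓⟩. Its amplitude in |ψ⟩ is 2/√13.
P = |2|² / 13 = 4/13.

0.308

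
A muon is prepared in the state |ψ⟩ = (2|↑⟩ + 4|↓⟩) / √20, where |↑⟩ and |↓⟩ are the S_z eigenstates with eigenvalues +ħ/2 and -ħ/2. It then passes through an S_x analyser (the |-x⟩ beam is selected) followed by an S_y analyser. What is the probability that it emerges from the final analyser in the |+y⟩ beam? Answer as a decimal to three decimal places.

0.050

First analyser (S_x): P(|-x⟩) = |⟨-x|ψ⟩|² = 4/40.
After stage 1 the state is |-x⟩; P(|+y⟩) = |⟨+y|-x⟩|² = 1/2.
Joint probability = 4/40 × 1/2 = 0.050.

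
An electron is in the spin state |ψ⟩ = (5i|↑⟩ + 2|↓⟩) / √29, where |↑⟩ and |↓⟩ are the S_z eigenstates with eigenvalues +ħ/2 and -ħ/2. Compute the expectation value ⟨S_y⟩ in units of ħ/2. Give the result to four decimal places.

-0.6897

⟨σ_y⟩ = 2 Im(a* b)/(|a|²+|b|²) with a = 5i, b = 2.
a* b = -10i, so ⟨σ_y⟩ = -20/29.
⟨S_y⟩ = (ħ/2)·⟨σ_y⟩.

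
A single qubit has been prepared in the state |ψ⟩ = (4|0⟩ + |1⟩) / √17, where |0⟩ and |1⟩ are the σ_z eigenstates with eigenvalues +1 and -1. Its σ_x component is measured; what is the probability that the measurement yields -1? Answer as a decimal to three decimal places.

0.265

|-x⟩ = (|0⟩ - |1⟩)/√2, so ⟨-x|ψ⟩ = (3) / (√2·√17).
P = |3|² / 34 = 9/34.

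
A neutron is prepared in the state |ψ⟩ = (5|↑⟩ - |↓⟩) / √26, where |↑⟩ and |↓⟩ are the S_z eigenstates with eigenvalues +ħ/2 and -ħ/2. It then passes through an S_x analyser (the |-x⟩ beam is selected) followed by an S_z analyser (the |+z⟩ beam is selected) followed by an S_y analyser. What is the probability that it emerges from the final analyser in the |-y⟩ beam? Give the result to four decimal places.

First analyser (S_x): P(|-x⟩) = |⟨-x|ψ⟩|² = 36/52.
After stage 1 the state is |-x⟩; P(|+z⟩) = |⟨+z|-x⟩|² = 1/2.
After stage 2 the state is |+z⟩; P(|-y⟩) = |⟨-y|+z⟩|² = 1/2.
Joint probability = 36/52 × 1/2 × 1/2 = 0.1731.

0.1731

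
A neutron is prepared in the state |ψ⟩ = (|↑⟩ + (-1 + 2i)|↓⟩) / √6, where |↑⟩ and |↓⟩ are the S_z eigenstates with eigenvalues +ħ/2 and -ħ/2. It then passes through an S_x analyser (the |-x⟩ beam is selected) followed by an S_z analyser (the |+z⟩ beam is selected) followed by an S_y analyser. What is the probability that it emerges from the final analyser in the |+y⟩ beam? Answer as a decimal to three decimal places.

First analyser (S_x): P(|-x⟩) = |⟨-x|ψ⟩|² = 8/12.
After stage 1 the state is |-x⟩; P(|+z⟩) = |⟨+z|-x⟩|² = 1/2.
After stage 2 the state is |+z⟩; P(|+y⟩) = |⟨+y|+z⟩|² = 1/2.
Joint probability = 8/12 × 1/2 × 1/2 = 0.167.

0.167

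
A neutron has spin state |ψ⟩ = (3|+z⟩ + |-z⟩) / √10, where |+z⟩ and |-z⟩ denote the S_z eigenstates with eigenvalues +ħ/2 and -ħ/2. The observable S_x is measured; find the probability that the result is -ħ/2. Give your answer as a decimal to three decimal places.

|-x⟩ = (|+z⟩ - |-z⟩)/√2, so ⟨-x|ψ⟩ = (2) / (√2·√10).
P = |2|² / 20 = 4/20.

0.200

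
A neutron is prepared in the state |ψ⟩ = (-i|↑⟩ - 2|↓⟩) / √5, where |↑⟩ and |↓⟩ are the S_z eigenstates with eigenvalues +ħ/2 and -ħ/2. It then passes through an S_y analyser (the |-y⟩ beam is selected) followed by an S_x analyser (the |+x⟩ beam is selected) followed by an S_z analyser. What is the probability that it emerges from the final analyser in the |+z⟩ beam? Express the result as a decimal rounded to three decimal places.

First analyser (S_y): P(|-y⟩) = |⟨-y|ψ⟩|² = 9/10.
After stage 1 the state is |-y⟩; P(|+x⟩) = |⟨+x|-y⟩|² = 1/2.
After stage 2 the state is |+x⟩; P(|+z⟩) = |⟨+z|+x⟩|² = 1/2.
Joint probability = 9/10 × 1/2 × 1/2 = 0.225.

0.225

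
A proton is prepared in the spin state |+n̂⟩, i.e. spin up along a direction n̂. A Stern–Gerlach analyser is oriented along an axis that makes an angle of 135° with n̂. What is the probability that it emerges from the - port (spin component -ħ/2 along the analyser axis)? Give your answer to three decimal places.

For spin-½, the probability of finding spin-up along an axis at angle θ to the initial spin direction is cos²(θ/2); spin-down is sin²(θ/2).
θ = 135°, so P = sin²(67.5°) ≈ 0.854.

0.854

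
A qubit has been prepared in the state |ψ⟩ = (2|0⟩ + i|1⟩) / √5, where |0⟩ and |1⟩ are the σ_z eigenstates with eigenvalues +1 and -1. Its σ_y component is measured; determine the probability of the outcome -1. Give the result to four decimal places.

0.1000

|-y⟩ = (|0⟩ - i|1⟩)/√2, so ⟨-y|ψ⟩ = (1) / (√2·√5).
P = |1|² / 10 = 1/10.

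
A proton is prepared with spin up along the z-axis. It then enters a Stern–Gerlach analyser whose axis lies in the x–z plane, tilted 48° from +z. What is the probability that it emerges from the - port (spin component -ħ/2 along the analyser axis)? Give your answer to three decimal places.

0.165

For spin-½, the probability of finding spin-up along an axis at angle θ to the initial spin direction is cos²(θ/2); spin-down is sin²(θ/2).
θ = 48°, so P = sin²(24°) ≈ 0.165.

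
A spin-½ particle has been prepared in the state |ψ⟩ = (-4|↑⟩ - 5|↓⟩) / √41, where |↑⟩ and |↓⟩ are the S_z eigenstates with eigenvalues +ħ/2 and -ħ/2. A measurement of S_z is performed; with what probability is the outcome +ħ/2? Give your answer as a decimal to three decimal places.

0.390

The +ħ/2 outcome corresponds to |↑⟩. Its amplitude in |ψ⟩ is -4/√41.
P = |-4|² / 41 = 16/41.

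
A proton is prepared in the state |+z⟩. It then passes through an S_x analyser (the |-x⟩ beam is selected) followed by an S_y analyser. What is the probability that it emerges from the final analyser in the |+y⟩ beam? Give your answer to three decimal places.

0.250

First analyser (S_x): from |+z⟩, P(|-x⟩) = 1/2.
After stage 1 the state is |-x⟩; P(|+y⟩) = |⟨+y|-x⟩|² = 1/2.
Joint probability = 1/2 × 1/2 = 0.250.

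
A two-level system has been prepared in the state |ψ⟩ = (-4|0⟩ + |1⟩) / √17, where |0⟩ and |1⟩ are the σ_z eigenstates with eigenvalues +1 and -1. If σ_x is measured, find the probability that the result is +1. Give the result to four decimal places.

|+x⟩ = (|0⟩ + |1⟩)/√2, so ⟨+x|ψ⟩ = (-3) / (√2·√17).
P = |-3|² / 34 = 9/34.

0.2647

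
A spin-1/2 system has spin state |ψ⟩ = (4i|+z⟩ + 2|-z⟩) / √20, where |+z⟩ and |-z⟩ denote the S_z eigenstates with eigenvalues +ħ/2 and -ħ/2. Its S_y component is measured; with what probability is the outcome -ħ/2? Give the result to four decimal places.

0.9000

|-y⟩ = (|+z⟩ - i|-z⟩)/√2, so ⟨-y|ψ⟩ = (6i) / (√2·√20).
P = |6i|² / 40 = 36/40.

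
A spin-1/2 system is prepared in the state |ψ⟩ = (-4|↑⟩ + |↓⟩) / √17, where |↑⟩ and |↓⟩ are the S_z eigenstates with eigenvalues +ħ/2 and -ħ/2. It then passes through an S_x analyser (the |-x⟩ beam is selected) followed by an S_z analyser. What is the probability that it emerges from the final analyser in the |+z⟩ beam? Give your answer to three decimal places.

First analyser (S_x): P(|-x⟩) = |⟨-x|ψ⟩|² = 25/34.
After stage 1 the state is |-x⟩; P(|+z⟩) = |⟨+z|-x⟩|² = 1/2.
Joint probability = 25/34 × 1/2 = 0.368.

0.368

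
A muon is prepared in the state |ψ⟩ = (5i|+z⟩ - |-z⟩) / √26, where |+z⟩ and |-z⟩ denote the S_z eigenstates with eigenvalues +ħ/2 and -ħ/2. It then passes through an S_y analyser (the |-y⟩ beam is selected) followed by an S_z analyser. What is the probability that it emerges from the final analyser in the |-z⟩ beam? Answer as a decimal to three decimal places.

0.154

First analyser (S_y): P(|-y⟩) = |⟨-y|ψ⟩|² = 16/52.
After stage 1 the state is |-y⟩; P(|-z⟩) = |⟨-z|-y⟩|² = 1/2.
Joint probability = 16/52 × 1/2 = 0.154.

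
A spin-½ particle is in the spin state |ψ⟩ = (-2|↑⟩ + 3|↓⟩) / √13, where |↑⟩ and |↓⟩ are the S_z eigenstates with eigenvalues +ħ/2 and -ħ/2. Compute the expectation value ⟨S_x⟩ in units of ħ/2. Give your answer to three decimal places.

-0.923

⟨σ_x⟩ = 2 Re(a* b)/(|a|²+|b|²) with a = -2, b = 3.
a* b = -6, so ⟨σ_x⟩ = -12/13.
⟨S_x⟩ = (ħ/2)·⟨σ_x⟩.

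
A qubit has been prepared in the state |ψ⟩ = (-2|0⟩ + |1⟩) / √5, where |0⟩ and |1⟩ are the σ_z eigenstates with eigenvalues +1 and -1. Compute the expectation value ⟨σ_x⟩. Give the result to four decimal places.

-0.8000

⟨σ_x⟩ = 2 Re(a* b)/(|a|²+|b|²) with a = -2, b = 1.
a* b = -2, so ⟨σ_x⟩ = -4/5.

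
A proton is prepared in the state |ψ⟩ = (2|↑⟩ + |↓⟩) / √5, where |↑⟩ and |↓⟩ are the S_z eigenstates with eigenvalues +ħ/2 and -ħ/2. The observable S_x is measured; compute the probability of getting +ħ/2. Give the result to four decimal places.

0.9000

|+x⟩ = (|↑⟩ + |↓⟩)/√2, so ⟨+x|ψ⟩ = (3) / (√2·√5).
P = |3|² / 10 = 9/10.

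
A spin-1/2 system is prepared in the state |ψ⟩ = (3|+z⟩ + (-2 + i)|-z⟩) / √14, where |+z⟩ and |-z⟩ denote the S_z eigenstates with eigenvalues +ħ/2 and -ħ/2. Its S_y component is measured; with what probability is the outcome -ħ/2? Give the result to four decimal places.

0.2857

|-y⟩ = (|+z⟩ - i|-z⟩)/√2, so ⟨-y|ψ⟩ = (2 - 2i) / (√2·√14).
P = |2 - 2i|² / 28 = 8/28.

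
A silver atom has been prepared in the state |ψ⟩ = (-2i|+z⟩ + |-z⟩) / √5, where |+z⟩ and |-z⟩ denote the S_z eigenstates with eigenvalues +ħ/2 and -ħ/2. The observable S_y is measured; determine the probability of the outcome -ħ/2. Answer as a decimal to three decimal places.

0.100

|-y⟩ = (|+z⟩ - i|-z⟩)/√2, so ⟨-y|ψ⟩ = (-i) / (√2·√5).
P = |-i|² / 10 = 1/10.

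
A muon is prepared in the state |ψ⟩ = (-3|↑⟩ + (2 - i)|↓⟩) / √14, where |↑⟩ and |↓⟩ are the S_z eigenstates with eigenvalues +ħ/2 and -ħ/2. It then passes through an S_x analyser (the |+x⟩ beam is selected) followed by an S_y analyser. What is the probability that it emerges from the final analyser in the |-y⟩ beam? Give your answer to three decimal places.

First analyser (S_x): P(|+x⟩) = |⟨+x|ψ⟩|² = 2/28.
After stage 1 the state is |+x⟩; P(|-y⟩) = |⟨-y|+x⟩|² = 1/2.
Joint probability = 2/28 × 1/2 = 0.036.

0.036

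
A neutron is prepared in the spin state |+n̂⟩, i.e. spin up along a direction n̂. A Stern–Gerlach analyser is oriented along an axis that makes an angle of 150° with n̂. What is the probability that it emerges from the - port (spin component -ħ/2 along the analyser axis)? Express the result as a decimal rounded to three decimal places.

For spin-½, the probability of finding spin-up along an axis at angle θ to the initial spin direction is cos²(θ/2); spin-down is sin²(θ/2).
θ = 150°, so P = sin²(75°) ≈ 0.933.

0.933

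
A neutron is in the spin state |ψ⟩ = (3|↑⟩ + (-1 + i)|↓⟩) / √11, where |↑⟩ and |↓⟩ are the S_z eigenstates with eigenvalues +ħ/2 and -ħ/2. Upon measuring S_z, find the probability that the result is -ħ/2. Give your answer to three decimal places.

The -ħ/2 outcome corresponds to |↓⟩. Its amplitude in |ψ⟩ is (-1 + i)/√11.
P = |-1 + i|² / 11 = 2/11.

0.182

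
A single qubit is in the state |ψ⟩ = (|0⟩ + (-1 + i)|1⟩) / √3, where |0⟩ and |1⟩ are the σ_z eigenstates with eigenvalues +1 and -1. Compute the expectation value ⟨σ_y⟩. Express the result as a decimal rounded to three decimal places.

⟨σ_y⟩ = 2 Im(a* b)/(|a|²+|b|²) with a = 1, b = (-1 + i).
a* b = (-1 + i), so ⟨σ_y⟩ = 2/3.

0.667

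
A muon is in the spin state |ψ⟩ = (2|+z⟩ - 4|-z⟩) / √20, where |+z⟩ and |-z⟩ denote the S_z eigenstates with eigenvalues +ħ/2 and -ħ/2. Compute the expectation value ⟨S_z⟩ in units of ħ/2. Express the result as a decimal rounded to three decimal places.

-0.600

⟨σ_z⟩ = |a|² - |b|² divided by |a|²+|b|², with a, b the |+z⟩, |-z⟩ amplitudes.
= (4 - 16)/20 = -12/20.
⟨S_z⟩ = (ħ/2)·⟨σ_z⟩.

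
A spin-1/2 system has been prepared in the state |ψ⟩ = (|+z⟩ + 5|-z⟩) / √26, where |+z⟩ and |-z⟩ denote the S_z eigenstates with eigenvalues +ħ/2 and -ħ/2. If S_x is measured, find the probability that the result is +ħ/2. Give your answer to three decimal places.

|+x⟩ = (|+z⟩ + |-z⟩)/√2, so ⟨+x|ψ⟩ = (6) / (√2·√26).
P = |6|² / 52 = 36/52.

0.692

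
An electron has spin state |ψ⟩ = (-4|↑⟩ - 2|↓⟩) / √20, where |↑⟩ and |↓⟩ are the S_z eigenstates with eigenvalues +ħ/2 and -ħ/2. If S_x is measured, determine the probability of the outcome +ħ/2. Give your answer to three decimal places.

0.900

|+x⟩ = (|↑⟩ + |↓⟩)/√2, so ⟨+x|ψ⟩ = (-6) / (√2·√20).
P = |-6|² / 40 = 36/40.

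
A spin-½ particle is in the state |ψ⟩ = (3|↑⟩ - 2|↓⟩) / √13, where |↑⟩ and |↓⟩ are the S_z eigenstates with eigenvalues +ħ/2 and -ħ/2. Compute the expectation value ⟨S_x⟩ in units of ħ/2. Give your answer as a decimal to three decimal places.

⟨σ_x⟩ = 2 Re(a* b)/(|a|²+|b|²) with a = 3, b = -2.
a* b = -6, so ⟨σ_x⟩ = -12/13.
⟨S_x⟩ = (ħ/2)·⟨σ_x⟩.

-0.923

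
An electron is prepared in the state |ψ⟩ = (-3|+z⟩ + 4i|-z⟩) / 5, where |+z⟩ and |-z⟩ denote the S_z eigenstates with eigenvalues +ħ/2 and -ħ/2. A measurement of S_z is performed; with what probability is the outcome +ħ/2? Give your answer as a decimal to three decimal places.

0.360

The +ħ/2 outcome corresponds to |+z⟩. Its amplitude in |ψ⟩ is -3/5.
P = |-3|² / 25 = 9/25.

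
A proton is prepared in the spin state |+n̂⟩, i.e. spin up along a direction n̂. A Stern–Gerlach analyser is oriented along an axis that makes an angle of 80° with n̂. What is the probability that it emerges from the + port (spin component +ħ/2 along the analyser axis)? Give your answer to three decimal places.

0.587

For spin-½, the probability of finding spin-up along an axis at angle θ to the initial spin direction is cos²(θ/2); spin-down is sin²(θ/2).
θ = 80°, so P = cos²(40°) ≈ 0.587.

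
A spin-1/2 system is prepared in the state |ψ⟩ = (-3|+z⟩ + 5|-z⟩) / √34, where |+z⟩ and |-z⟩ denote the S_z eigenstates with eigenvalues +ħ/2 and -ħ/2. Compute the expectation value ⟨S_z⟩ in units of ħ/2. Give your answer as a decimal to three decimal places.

⟨σ_z⟩ = |a|² - |b|² divided by |a|²+|b|², with a, b the |+z⟩, |-z⟩ amplitudes.
= (9 - 25)/34 = -16/34.
⟨S_z⟩ = (ħ/2)·⟨σ_z⟩.

-0.471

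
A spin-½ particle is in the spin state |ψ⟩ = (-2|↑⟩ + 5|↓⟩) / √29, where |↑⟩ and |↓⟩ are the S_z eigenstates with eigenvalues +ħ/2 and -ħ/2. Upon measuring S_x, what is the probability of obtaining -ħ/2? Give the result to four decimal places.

0.8448

|-x⟩ = (|↑⟩ - |↓⟩)/√2, so ⟨-x|ψ⟩ = (-7) / (√2·√29).
P = |-7|² / 58 = 49/58.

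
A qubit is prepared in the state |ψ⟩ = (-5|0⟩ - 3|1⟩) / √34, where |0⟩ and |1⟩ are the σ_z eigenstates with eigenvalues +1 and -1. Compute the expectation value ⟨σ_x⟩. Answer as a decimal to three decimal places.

⟨σ_x⟩ = 2 Re(a* b)/(|a|²+|b|²) with a = -5, b = -3.
a* b = 15, so ⟨σ_x⟩ = 30/34.

0.882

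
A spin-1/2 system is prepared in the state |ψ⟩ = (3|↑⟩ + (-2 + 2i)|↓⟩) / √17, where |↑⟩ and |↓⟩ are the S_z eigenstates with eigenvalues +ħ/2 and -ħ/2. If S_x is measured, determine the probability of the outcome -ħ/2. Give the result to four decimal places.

|-x⟩ = (|↑⟩ - |↓⟩)/√2, so ⟨-x|ψ⟩ = (5 - 2i) / (√2·√17).
P = |5 - 2i|² / 34 = 29/34.

0.8529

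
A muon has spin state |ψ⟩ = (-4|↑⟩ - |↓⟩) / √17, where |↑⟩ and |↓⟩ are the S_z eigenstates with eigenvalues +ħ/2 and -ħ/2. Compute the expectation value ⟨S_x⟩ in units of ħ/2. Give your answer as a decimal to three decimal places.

0.471

⟨σ_x⟩ = 2 Re(a* b)/(|a|²+|b|²) with a = -4, b = -1.
a* b = 4, so ⟨σ_x⟩ = 8/17.
⟨S_x⟩ = (ħ/2)·⟨σ_x⟩.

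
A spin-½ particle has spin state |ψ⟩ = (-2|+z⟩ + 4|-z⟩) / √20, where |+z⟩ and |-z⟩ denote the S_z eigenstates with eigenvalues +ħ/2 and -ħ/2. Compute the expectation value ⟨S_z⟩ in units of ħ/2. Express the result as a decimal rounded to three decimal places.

⟨σ_z⟩ = |a|² - |b|² divided by |a|²+|b|², with a, b the |+z⟩, |-z⟩ amplitudes.
= (4 - 16)/20 = -12/20.
⟨S_z⟩ = (ħ/2)·⟨σ_z⟩.

-0.600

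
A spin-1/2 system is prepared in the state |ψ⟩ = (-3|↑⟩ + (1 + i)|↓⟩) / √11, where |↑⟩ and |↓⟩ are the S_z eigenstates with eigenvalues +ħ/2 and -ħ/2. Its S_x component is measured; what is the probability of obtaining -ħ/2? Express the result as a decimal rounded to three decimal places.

|-x⟩ = (|↑⟩ - |↓⟩)/√2, so ⟨-x|ψ⟩ = (-4 - i) / (√2·√11).
P = |-4 - i|² / 22 = 17/22.

0.773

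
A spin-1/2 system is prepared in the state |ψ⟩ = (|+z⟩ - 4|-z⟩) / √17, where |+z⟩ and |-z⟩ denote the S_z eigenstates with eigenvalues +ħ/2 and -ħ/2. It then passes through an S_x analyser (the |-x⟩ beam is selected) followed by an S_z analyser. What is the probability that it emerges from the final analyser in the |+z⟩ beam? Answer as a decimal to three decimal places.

0.368

First analyser (S_x): P(|-x⟩) = |⟨-x|ψ⟩|² = 25/34.
After stage 1 the state is |-x⟩; P(|+z⟩) = |⟨+z|-x⟩|² = 1/2.
Joint probability = 25/34 × 1/2 = 0.368.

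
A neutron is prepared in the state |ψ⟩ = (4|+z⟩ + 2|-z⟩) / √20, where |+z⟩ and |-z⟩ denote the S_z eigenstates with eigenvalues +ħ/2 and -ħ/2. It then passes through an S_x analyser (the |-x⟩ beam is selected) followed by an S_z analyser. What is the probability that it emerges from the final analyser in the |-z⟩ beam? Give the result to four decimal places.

0.0500

First analyser (S_x): P(|-x⟩) = |⟨-x|ψ⟩|² = 4/40.
After stage 1 the state is |-x⟩; P(|-z⟩) = |⟨-z|-x⟩|² = 1/2.
Joint probability = 4/40 × 1/2 = 0.0500.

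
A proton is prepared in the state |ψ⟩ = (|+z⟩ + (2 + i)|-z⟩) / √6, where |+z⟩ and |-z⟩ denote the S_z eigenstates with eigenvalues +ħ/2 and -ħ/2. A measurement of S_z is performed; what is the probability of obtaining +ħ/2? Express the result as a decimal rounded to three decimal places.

0.167

The +ħ/2 outcome corresponds to |+z⟩. Its amplitude in |ψ⟩ is 1/√6.
P = |1|² / 6 = 1/6.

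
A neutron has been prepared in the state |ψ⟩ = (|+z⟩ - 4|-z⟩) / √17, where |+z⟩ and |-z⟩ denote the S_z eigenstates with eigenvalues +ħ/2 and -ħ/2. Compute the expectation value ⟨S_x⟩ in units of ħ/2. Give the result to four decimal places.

⟨σ_x⟩ = 2 Re(a* b)/(|a|²+|b|²) with a = 1, b = -4.
a* b = -4, so ⟨σ_x⟩ = -8/17.
⟨S_x⟩ = (ħ/2)·⟨σ_x⟩.

-0.4706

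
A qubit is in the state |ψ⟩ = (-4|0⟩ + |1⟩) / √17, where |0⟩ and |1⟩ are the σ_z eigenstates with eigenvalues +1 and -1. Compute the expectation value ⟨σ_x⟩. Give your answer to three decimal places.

-0.471

⟨σ_x⟩ = 2 Re(a* b)/(|a|²+|b|²) with a = -4, b = 1.
a* b = -4, so ⟨σ_x⟩ = -8/17.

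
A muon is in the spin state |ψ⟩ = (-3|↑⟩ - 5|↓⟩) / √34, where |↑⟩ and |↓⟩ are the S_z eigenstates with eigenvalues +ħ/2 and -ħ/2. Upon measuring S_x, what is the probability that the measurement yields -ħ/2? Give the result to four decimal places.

0.0588

|-x⟩ = (|↑⟩ - |↓⟩)/√2, so ⟨-x|ψ⟩ = (2) / (√2·√34).
P = |2|² / 68 = 4/68.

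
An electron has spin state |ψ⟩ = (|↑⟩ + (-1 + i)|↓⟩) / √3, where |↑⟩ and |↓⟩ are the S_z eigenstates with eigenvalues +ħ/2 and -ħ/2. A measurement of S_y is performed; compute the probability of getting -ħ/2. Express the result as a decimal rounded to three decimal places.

|-y⟩ = (|↑⟩ - i|↓⟩)/√2, so ⟨-y|ψ⟩ = (-i) / (√2·√3).
P = |-i|² / 6 = 1/6.

0.167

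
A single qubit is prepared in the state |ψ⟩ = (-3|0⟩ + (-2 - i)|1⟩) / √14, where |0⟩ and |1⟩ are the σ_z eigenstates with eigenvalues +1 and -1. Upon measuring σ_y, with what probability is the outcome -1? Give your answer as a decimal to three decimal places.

|-y⟩ = (|0⟩ - i|1⟩)/√2, so ⟨-y|ψ⟩ = (-2 - 2i) / (√2·√14).
P = |-2 - 2i|² / 28 = 8/28.

0.286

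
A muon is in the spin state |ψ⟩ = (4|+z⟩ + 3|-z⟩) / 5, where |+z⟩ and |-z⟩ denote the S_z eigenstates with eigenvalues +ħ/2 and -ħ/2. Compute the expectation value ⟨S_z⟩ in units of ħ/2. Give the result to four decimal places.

⟨σ_z⟩ = |a|² - |b|² divided by |a|²+|b|², with a, b the |+z⟩, |-z⟩ amplitudes.
= (16 - 9)/25 = 7/25.
⟨S_z⟩ = (ħ/2)·⟨σ_z⟩.

0.2800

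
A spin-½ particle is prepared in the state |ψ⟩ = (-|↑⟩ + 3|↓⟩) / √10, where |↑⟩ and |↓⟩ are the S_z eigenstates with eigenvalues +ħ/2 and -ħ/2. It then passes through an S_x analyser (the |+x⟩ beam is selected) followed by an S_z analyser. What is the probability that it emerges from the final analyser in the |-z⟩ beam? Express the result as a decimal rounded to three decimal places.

0.100

First analyser (S_x): P(|+x⟩) = |⟨+x|ψ⟩|² = 4/20.
After stage 1 the state is |+x⟩; P(|-z⟩) = |⟨-z|+x⟩|² = 1/2.
Joint probability = 4/20 × 1/2 = 0.100.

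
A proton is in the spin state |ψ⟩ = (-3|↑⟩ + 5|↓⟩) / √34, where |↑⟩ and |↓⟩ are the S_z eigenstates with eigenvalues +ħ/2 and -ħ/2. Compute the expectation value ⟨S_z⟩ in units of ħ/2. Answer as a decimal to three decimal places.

⟨σ_z⟩ = |a|² - |b|² divided by |a|²+|b|², with a, b the |↑⟩, |↓⟩ amplitudes.
= (9 - 25)/34 = -16/34.
⟨S_z⟩ = (ħ/2)·⟨σ_z⟩.

-0.471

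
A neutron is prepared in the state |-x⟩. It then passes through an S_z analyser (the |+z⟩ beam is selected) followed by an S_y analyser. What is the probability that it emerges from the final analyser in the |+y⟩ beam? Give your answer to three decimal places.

First analyser (S_z): from |-x⟩, P(|+z⟩) = 1/2.
After stage 1 the state is |+z⟩; P(|+y⟩) = |⟨+y|+z⟩|² = 1/2.
Joint probability = 1/2 × 1/2 = 0.250.

0.250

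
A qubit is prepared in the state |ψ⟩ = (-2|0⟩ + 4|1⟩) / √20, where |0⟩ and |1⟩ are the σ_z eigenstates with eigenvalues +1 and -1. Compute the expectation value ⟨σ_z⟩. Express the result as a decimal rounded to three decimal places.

-0.600

⟨σ_z⟩ = |a|² - |b|² divided by |a|²+|b|², with a, b the |0⟩, |1⟩ amplitudes.
= (4 - 16)/20 = -12/20.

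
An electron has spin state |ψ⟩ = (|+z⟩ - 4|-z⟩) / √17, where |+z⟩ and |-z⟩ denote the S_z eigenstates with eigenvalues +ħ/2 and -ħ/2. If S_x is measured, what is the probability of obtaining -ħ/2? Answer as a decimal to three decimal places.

|-x⟩ = (|+z⟩ - |-z⟩)/√2, so ⟨-x|ψ⟩ = (5) / (√2·√17).
P = |5|² / 34 = 25/34.

0.735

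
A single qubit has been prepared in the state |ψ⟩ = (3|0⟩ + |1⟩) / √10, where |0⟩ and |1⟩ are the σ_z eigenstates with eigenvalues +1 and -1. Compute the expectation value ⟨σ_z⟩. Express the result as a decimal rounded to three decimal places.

0.800

⟨σ_z⟩ = |a|² - |b|² divided by |a|²+|b|², with a, b the |0⟩, |1⟩ amplitudes.
= (9 - 1)/10 = 8/10.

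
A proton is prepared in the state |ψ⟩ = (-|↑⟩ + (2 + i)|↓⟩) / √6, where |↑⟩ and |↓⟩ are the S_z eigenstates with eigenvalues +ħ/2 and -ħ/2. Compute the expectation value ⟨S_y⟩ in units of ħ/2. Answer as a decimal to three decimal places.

⟨σ_y⟩ = 2 Im(a* b)/(|a|²+|b|²) with a = -1, b = (2 + i).
a* b = (-2 - i), so ⟨σ_y⟩ = -2/6.
⟨S_y⟩ = (ħ/2)·⟨σ_y⟩.

-0.333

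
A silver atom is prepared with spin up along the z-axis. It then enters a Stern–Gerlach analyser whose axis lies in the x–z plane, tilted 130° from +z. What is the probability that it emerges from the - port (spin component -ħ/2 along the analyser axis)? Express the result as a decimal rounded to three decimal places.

0.821

For spin-½, the probability of finding spin-up along an axis at angle θ to the initial spin direction is cos²(θ/2); spin-down is sin²(θ/2).
θ = 130°, so P = sin²(65°) ≈ 0.821.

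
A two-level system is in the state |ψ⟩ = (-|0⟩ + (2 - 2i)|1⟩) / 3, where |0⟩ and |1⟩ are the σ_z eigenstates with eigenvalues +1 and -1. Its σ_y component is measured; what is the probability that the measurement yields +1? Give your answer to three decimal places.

|+y⟩ = (|0⟩ + i|1⟩)/√2, so ⟨+y|ψ⟩ = (-3 - 2i) / (√2·3).
P = |-3 - 2i|² / 18 = 13/18.

0.722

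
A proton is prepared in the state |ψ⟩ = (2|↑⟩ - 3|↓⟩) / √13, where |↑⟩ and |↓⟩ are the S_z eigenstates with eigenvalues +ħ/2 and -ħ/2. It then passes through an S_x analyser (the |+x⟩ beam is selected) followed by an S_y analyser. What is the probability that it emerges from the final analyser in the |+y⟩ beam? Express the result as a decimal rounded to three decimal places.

0.019

First analyser (S_x): P(|+x⟩) = |⟨+x|ψ⟩|² = 1/26.
After stage 1 the state is |+x⟩; P(|+y⟩) = |⟨+y|+x⟩|² = 1/2.
Joint probability = 1/26 × 1/2 = 0.019.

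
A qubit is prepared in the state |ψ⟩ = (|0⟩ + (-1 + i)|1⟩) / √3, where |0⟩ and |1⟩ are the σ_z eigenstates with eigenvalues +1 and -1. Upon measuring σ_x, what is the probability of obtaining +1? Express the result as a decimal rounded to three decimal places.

|+x⟩ = (|0⟩ + |1⟩)/√2, so ⟨+x|ψ⟩ = (i) / (√2·√3).
P = |i|² / 6 = 1/6.

0.167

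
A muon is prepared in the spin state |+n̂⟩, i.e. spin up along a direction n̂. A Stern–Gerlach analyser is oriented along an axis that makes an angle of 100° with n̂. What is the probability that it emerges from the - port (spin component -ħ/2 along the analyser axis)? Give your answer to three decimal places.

For spin-½, the probability of finding spin-up along an axis at angle θ to the initial spin direction is cos²(θ/2); spin-down is sin²(θ/2).
θ = 100°, so P = sin²(50°) ≈ 0.587.

0.587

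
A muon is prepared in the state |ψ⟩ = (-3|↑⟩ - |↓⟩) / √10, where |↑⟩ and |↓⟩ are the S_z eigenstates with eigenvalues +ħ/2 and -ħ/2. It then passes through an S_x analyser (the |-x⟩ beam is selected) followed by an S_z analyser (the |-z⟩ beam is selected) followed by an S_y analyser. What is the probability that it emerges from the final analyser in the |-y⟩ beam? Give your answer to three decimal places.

0.050

First analyser (S_x): P(|-x⟩) = |⟨-x|ψ⟩|² = 4/20.
After stage 1 the state is |-x⟩; P(|-z⟩) = |⟨-z|-x⟩|² = 1/2.
After stage 2 the state is |-z⟩; P(|-y⟩) = |⟨-y|-z⟩|² = 1/2.
Joint probability = 4/20 × 1/2 × 1/2 = 0.050.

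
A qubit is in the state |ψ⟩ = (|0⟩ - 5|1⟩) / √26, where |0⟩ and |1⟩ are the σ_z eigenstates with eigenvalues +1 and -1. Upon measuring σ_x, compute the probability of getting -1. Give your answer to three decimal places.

0.692

|-x⟩ = (|0⟩ - |1⟩)/√2, so ⟨-x|ψ⟩ = (6) / (√2·√26).
P = |6|² / 52 = 36/52.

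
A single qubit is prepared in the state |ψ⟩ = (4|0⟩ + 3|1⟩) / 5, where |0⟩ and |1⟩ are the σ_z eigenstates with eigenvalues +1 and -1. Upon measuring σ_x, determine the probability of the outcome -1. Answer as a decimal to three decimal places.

0.020

|-x⟩ = (|0⟩ - |1⟩)/√2, so ⟨-x|ψ⟩ = (1) / (√2·5).
P = |1|² / 50 = 1/50.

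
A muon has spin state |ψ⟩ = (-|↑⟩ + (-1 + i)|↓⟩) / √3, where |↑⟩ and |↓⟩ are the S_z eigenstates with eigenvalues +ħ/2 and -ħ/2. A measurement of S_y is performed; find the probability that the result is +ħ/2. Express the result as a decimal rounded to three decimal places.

|+y⟩ = (|↑⟩ + i|↓⟩)/√2, so ⟨+y|ψ⟩ = (i) / (√2·√3).
P = |i|² / 6 = 1/6.

0.167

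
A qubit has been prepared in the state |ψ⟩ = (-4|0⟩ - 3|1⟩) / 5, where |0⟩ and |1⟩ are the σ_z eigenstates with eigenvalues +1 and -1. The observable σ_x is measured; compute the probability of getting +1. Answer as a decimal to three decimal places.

0.980

|+x⟩ = (|0⟩ + |1⟩)/√2, so ⟨+x|ψ⟩ = (-7) / (√2·5).
P = |-7|² / 50 = 49/50.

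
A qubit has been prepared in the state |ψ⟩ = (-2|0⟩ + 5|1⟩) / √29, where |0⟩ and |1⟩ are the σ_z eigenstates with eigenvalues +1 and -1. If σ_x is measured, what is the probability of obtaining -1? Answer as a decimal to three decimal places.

0.845

|-x⟩ = (|0⟩ - |1⟩)/√2, so ⟨-x|ψ⟩ = (-7) / (√2·√29).
P = |-7|² / 58 = 49/58.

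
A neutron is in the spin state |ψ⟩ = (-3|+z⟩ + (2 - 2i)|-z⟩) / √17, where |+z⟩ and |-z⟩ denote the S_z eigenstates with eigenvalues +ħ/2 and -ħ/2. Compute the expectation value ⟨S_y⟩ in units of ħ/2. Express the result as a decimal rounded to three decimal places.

0.706

⟨σ_y⟩ = 2 Im(a* b)/(|a|²+|b|²) with a = -3, b = (2 - 2i).
a* b = (-6 + 6i), so ⟨σ_y⟩ = 12/17.
⟨S_y⟩ = (ħ/2)·⟨σ_y⟩.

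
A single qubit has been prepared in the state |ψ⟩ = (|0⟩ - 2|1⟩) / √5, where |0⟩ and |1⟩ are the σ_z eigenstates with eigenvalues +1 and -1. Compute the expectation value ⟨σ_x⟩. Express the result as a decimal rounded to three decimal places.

⟨σ_x⟩ = 2 Re(a* b)/(|a|²+|b|²) with a = 1, b = -2.
a* b = -2, so ⟨σ_x⟩ = -4/5.

-0.800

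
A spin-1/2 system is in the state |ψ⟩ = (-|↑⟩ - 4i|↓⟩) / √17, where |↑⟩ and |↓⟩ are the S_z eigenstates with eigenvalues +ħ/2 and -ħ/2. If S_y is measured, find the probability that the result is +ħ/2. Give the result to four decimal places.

0.7353

|+y⟩ = (|↑⟩ + i|↓⟩)/√2, so ⟨+y|ψ⟩ = (-5) / (√2·√17).
P = |-5|² / 34 = 25/34.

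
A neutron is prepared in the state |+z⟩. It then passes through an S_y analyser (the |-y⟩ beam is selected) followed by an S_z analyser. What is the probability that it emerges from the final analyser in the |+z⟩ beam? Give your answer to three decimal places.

0.250

First analyser (S_y): from |+z⟩, P(|-y⟩) = 1/2.
After stage 1 the state is |-y⟩; P(|+z⟩) = |⟨+z|-y⟩|² = 1/2.
Joint probability = 1/2 × 1/2 = 0.250.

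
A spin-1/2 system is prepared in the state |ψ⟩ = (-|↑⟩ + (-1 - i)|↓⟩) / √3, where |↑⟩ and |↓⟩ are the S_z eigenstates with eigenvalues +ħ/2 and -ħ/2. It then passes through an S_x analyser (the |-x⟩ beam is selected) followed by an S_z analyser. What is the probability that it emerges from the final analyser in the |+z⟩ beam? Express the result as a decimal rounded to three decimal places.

First analyser (S_x): P(|-x⟩) = |⟨-x|ψ⟩|² = 1/6.
After stage 1 the state is |-x⟩; P(|+z⟩) = |⟨+z|-x⟩|² = 1/2.
Joint probability = 1/6 × 1/2 = 0.083.

0.083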